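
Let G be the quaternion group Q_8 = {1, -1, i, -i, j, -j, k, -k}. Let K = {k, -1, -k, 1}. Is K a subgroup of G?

|K| = 4 divides |G| = 8, consistent with Lagrange.
K contains the identity, every element's inverse is in K, and K is closed under ·: it is a subgroup.
In fact K = ⟨-k⟩.

Yes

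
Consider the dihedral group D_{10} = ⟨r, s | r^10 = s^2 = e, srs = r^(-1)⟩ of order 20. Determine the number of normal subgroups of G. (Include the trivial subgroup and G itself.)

G has 22 subgroups. Checking conjugation-invariance by order — order 1: 1/1 normal; order 2: 1/11 normal; order 4: 0/5 normal; order 5: 1/1 normal; order 10: 3/3 normal; order 20: 1/1 normal.
Total normal subgroups: 7.

7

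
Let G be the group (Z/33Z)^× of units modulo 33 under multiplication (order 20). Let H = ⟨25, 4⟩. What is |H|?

|⟨25⟩| = 5 and |⟨4⟩| = 5, so |H| is a multiple of lcm(5, 5) = 5 and divides |G| = 20.
Closing under the operation: H = {1, 4, 16, 25, 31}, so |H| = 5.

5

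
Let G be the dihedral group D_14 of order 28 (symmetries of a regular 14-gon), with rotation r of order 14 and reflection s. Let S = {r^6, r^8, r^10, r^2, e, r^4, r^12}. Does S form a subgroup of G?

Yes

|S| = 7 divides |G| = 28, consistent with Lagrange.
S contains the identity, every element's inverse is in S, and S is closed under ·: it is a subgroup.
In fact S = ⟨r^4⟩.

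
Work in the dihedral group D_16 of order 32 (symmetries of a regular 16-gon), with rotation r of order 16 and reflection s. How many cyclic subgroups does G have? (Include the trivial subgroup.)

Each element a generates a cyclic subgroup ⟨a⟩; distinct elements may generate the same one (a cyclic group of order d has φ(d) generators).
Cyclic subgroups by order — order 1: 1; order 2: 17; order 4: 1; order 8: 1; order 16: 1.
Total: 21.

21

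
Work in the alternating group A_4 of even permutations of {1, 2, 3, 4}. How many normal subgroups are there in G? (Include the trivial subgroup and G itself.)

G has 10 subgroups. Checking conjugation-invariance by order — order 1: 1/1 normal; order 2: 0/3 normal; order 3: 0/4 normal; order 4: 1/1 normal; order 12: 1/1 normal.
Total normal subgroups: 3.

3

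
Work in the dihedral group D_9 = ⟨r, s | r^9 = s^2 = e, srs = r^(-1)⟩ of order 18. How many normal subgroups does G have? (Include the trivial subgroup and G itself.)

4

G has 16 subgroups. Checking conjugation-invariance by order — order 1: 1/1 normal; order 2: 0/9 normal; order 3: 1/1 normal; order 6: 0/3 normal; order 9: 1/1 normal; order 18: 1/1 normal.
Total normal subgroups: 4.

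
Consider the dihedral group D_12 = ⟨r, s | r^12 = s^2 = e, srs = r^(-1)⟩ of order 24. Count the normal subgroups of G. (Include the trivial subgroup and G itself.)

9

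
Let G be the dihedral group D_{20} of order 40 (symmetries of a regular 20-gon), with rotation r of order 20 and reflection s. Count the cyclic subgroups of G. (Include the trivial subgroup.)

26

Group the elements of G by the cyclic subgroup they generate; each cyclic subgroup of order d accounts for φ(d) elements.
Cyclic subgroups by order — order 1: 1; order 2: 21; order 4: 1; order 5: 1; order 10: 1; order 20: 1.
Total: 26.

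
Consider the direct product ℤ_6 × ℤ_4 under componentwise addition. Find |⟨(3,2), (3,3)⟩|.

8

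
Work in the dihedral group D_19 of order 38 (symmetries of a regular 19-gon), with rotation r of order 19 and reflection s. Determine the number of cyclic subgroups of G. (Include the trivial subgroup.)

21

Group the elements of G by the cyclic subgroup they generate; each cyclic subgroup of order d accounts for φ(d) elements.
Cyclic subgroups by order — order 1: 1; order 2: 19; order 19: 1.
Total: 21.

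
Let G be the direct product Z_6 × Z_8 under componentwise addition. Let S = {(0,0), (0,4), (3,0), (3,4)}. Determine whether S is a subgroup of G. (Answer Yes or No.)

|S| = 4 divides |G| = 48, consistent with Lagrange.
S contains the identity, every element's inverse is in S, and S is closed under +: it is a subgroup.

Yes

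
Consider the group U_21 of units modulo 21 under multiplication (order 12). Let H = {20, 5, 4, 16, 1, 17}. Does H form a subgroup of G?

|H| = 6 divides |G| = 12, consistent with Lagrange.
H contains the identity, every element's inverse is in H, and H is closed under ·: it is a subgroup.
In fact H = ⟨17⟩.

Yes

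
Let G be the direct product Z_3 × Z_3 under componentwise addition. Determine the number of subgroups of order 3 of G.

|G| = 9 and 3 | 9, so subgroups of order 3 are possible by Lagrange.
The subgroups of order 3 are: {(0,0), (0,1), (0,2)}; {(0,0), (1,0), (2,0)}; {(0,0), (1,1), (2,2)}; {(0,0), (1,2), (2,1)}.
So G has 4 subgroups of order 3.

4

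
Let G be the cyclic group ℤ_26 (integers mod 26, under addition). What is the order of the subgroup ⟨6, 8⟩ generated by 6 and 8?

|⟨6⟩| = 13 and |⟨8⟩| = 13, so |H| is a multiple of lcm(13, 13) = 13 and divides |G| = 26.
Closing under the operation: H = {0, 2, 4, 6, 8, 10, 12, 14, 16, 18, 20, 22, 24}, so |H| = 13.

13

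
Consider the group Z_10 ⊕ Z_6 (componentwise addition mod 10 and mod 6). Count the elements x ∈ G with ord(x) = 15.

An element (a,b) has order lcm(ord(a), ord(b)); count pairs with lcm equal to 15.
Enumerating gives 8 such elements.

8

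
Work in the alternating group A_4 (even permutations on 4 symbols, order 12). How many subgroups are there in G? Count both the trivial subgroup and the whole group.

|G| = 12, so by Lagrange every subgroup order divides 12. Divisors: 1, 2, 3, 4, 6, 12.
Subgroups by order — order 1: 1; order 2: 3; order 3: 4; order 4: 1; order 6: 0; order 12: 1.
Total: 1 + 3 + 4 + 1 + 0 + 1 = 10.

10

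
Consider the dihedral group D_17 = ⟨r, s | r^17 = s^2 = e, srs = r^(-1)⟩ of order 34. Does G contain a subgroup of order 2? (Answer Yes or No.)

2 | 34. A subgroup of order 2 is {e, r^10s}.

Yes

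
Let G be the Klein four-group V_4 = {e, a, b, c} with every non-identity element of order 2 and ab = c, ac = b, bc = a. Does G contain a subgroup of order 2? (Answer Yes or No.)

Yes

2 | 4. A subgroup of order 2 is {e, a}.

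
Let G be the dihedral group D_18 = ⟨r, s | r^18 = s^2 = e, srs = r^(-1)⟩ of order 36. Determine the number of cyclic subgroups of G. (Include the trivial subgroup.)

24

Each element a generates a cyclic subgroup ⟨a⟩; distinct elements may generate the same one (a cyclic group of order d has φ(d) generators).
Cyclic subgroups by order — order 1: 1; order 2: 19; order 3: 1; order 6: 1; order 9: 1; order 18: 1.
Total: 24.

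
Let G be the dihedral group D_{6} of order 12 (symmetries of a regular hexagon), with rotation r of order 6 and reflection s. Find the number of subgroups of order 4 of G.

|G| = 12 and 4 | 12, so subgroups of order 4 are possible by Lagrange.
The subgroups of order 4 are: {e, r^3, r^2s, r^5s}; {e, r^3, s, r^3s}; {e, r^3, rs, r^4s}.
So G has 3 subgroups of order 4.

3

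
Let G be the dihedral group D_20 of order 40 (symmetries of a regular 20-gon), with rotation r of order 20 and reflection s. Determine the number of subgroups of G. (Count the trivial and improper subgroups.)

|G| = 40, so by Lagrange every subgroup order divides 40. Divisors: 1, 2, 4, 5, 8, 10, 20, 40.
Subgroups by order — order 1: 1; order 2: 21; order 4: 11; order 5: 1; order 8: 5; order 10: 5; order 20: 3; order 40: 1.
Total: 1 + 21 + 11 + 1 + 5 + 5 + 3 + 1 = 48.

48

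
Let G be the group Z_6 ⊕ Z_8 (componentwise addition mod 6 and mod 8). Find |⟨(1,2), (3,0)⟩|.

|⟨(1,2)⟩| = 12 and |⟨(3,0)⟩| = 2, so |H| is a multiple of lcm(12, 2) = 12 and divides |G| = 48.
Closing under the operation: H = {(0,0), (0,2), (0,4), (0,6), (1,0), (1,2), (1,4), (1,6), (2,0), (2,2), (2,4), (2,6), (3,0), (3,2), (3,4), (3,6), (4,0), (4,2), (4,4), (4,6), (5,0), (5,2), (5,4), (5,6)}, so |H| = 24.

24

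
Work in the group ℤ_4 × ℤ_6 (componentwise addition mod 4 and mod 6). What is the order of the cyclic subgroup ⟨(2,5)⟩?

6

The order of (2,5) in Z_4 × Z_6 is lcm(ord(2) in Z_4, ord(5) in Z_6).
ord(2) = 2 and ord(5) = 6, so |⟨(2,5)⟩| = lcm(2, 6) = 6.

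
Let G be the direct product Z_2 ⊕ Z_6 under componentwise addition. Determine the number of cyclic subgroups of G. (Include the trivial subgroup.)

8

Group the elements of G by the cyclic subgroup they generate; each cyclic subgroup of order d accounts for φ(d) elements.
Cyclic subgroups by order — order 1: 1; order 2: 3; order 3: 1; order 6: 3.
Total: 8.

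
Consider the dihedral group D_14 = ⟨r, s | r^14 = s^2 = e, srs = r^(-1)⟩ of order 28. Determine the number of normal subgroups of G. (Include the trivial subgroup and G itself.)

G has 28 subgroups. Checking conjugation-invariance by order — order 1: 1/1 normal; order 2: 1/15 normal; order 4: 0/7 normal; order 7: 1/1 normal; order 14: 3/3 normal; order 28: 1/1 normal.
Total normal subgroups: 7.

7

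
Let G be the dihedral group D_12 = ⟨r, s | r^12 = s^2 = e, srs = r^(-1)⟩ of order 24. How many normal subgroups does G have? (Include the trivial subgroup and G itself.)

G has 34 subgroups. Checking conjugation-invariance by order — order 1: 1/1 normal; order 2: 1/13 normal; order 3: 1/1 normal; order 4: 1/7 normal; order 6: 1/5 normal; order 8: 0/3 normal; order 12: 3/3 normal; order 24: 1/1 normal.
Total normal subgroups: 9.

9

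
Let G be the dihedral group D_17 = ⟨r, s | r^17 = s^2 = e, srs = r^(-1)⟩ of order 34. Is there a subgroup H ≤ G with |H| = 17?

17 | 34. A subgroup of order 17 is {e, r, r^2, r^3, r^4, r^5, r^6, r^7, r^8, r^9, r^10, r^11, r^12, r^13, r^14, r^15, r^16}.

Yes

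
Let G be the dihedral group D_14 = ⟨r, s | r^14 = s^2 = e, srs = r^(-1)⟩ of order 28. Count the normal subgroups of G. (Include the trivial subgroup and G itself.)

7

G has 28 subgroups. Checking conjugation-invariance by order — order 1: 1/1 normal; order 2: 1/15 normal; order 4: 0/7 normal; order 7: 1/1 normal; order 14: 3/3 normal; order 28: 1/1 normal.
Total normal subgroups: 7.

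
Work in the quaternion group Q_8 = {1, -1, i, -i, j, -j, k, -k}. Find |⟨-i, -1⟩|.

|⟨-i⟩| = 4 and |⟨-1⟩| = 2, so |H| is a multiple of lcm(4, 2) = 4 and divides |G| = 8.
Closing under the operation: H = {1, -1, i, -i}, so |H| = 4.

4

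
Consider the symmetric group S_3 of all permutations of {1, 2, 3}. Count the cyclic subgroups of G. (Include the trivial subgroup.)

5

A cyclic subgroup of order d is generated by each of its φ(d) elements of order d, so the cyclic subgroups of order d number (#elements of order d)/φ(d).
Cyclic subgroups by order — order 1: 1; order 2: 3; order 3: 1.
Total: 5.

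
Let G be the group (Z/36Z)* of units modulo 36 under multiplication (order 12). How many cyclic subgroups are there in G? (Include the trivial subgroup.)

8

Group the elements of G by the cyclic subgroup they generate; each cyclic subgroup of order d accounts for φ(d) elements.
Cyclic subgroups by order — order 1: 1; order 2: 3; order 3: 1; order 6: 3.
Total: 8.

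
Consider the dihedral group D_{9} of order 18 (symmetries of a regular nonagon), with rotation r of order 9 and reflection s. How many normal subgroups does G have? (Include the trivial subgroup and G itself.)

G has 16 subgroups. Checking conjugation-invariance by order — order 1: 1/1 normal; order 2: 0/9 normal; order 3: 1/1 normal; order 6: 0/3 normal; order 9: 1/1 normal; order 18: 1/1 normal.
Total normal subgroups: 4.

4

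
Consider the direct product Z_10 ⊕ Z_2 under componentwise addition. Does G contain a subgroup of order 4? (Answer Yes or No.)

Yes

4 | 20. A subgroup of order 4 is {(0,0), (0,1), (5,0), (5,1)}.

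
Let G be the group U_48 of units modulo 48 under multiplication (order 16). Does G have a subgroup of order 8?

Yes

8 | 16. A subgroup of order 8 is {1, 11, 13, 23, 25, 35, 37, 47}.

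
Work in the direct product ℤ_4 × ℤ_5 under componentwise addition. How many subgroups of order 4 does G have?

1

|G| = 20 and 4 | 20, so subgroups of order 4 are possible by Lagrange.
The subgroups of order 4 are: {(0,0), (1,0), (2,0), (3,0)}.
So G has 1 subgroup of order 4.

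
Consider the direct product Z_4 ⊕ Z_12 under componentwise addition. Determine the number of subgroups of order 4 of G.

7

|G| = 48 and 4 | 48, so subgroups of order 4 are possible by Lagrange.
The subgroups of order 4 are: {(0,0), (0,3), (0,6), (0,9)}; {(0,0), (0,6), (2,0), (2,6)}; {(0,0), (0,6), (2,3), (2,9)}; {(0,0), (1,0), (2,0), (3,0)}; … (7 in all).
So G has 7 subgroups of order 4.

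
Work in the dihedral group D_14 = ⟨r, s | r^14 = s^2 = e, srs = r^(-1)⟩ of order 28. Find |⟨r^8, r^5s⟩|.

|⟨r^8⟩| = 7 and |⟨r^5s⟩| = 2, so |H| is a multiple of lcm(7, 2) = 14 and divides |G| = 28.
Closing under the operation: H = {e, r^2, r^4, r^6, r^8, r^10, r^12, rs, r^3s, r^5s, r^7s, r^9s, r^11s, r^13s}, so |H| = 14.

14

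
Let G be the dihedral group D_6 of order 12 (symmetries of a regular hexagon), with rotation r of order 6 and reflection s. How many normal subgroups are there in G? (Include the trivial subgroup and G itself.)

7

G has 16 subgroups. Checking conjugation-invariance by order — order 1: 1/1 normal; order 2: 1/7 normal; order 3: 1/1 normal; order 4: 0/3 normal; order 6: 3/3 normal; order 12: 1/1 normal.
Total normal subgroups: 7.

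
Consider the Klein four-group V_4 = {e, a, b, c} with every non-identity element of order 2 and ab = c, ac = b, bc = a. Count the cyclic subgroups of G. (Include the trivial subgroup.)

4

Group the elements of G by the cyclic subgroup they generate; each cyclic subgroup of order d accounts for φ(d) elements.
Cyclic subgroups by order — order 1: 1; order 2: 3.
Total: 4.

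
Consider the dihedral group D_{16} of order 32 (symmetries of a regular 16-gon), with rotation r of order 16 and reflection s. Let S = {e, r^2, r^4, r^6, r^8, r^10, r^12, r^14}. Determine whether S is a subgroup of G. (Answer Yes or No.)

|S| = 8 divides |G| = 32, consistent with Lagrange.
S contains the identity, every element's inverse is in S, and S is closed under ·: it is a subgroup.
In fact S = ⟨r^2⟩.

Yes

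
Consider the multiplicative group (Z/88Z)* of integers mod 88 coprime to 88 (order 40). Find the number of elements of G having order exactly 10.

28

Enumerating element orders in G gives 28 elements of order 10.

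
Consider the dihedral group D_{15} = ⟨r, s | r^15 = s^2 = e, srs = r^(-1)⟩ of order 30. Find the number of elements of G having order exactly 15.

8

The elements of order 15 are: r, r^2, r^4, r^7, r^8, r^11, r^13, r^14.
That's 8.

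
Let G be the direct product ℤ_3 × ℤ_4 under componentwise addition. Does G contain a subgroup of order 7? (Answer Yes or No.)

7 does not divide |G| = 12, so by Lagrange no subgroup of order 7 exists.

No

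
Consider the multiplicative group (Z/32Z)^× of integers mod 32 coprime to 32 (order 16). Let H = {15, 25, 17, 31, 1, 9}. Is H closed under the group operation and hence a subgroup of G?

No

|H| = 6 does not divide |G| = 16, so by Lagrange H is not a subgroup.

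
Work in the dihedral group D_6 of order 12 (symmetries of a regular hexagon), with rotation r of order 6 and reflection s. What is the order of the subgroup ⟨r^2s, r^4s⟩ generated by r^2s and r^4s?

|⟨r^2s⟩| = 2 and |⟨r^4s⟩| = 2, so |H| is a multiple of lcm(2, 2) = 2 and divides |G| = 12.
Closing under the operation: H = {e, r^2, r^4, s, r^2s, r^4s}, so |H| = 6.

6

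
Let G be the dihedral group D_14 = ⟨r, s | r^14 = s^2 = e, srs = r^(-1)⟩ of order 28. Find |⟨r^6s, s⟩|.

14

|⟨r^6s⟩| = 2 and |⟨s⟩| = 2, so |H| is a multiple of lcm(2, 2) = 2 and divides |G| = 28.
Closing under the operation: H = {e, r^2, r^4, r^6, r^8, r^10, r^12, s, r^2s, r^4s, r^6s, r^8s, r^10s, r^12s}, so |H| = 14.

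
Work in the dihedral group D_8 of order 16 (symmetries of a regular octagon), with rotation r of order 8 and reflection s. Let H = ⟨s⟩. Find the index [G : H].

8

|⟨s⟩| = 2 and |G| = 16.
By Lagrange, [G : H] = |G|/|H| = 16/2 = 8.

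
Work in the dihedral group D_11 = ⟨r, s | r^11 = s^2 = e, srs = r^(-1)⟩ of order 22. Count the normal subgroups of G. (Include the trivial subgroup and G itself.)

3

G has 14 subgroups. Checking conjugation-invariance by order — order 1: 1/1 normal; order 2: 0/11 normal; order 11: 1/1 normal; order 22: 1/1 normal.
Total normal subgroups: 3.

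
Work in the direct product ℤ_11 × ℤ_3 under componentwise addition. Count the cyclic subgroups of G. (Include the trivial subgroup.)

4

A cyclic subgroup of order d is generated by each of its φ(d) elements of order d, so the cyclic subgroups of order d number (#elements of order d)/φ(d).
Cyclic subgroups by order — order 1: 1; order 3: 1; order 11: 1; order 33: 1.
Total: 4.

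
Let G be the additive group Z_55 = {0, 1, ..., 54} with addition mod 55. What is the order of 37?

In Z_55, the order of an element a is n/gcd(a, n).
gcd(37, 55) = 1, so |⟨37⟩| = 55/1 = 55.

55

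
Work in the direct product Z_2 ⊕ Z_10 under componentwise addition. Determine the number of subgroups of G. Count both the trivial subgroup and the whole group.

|G| = 20, so by Lagrange every subgroup order divides 20. Divisors: 1, 2, 4, 5, 10, 20.
Subgroups by order — order 1: 1; order 2: 3; order 4: 1; order 5: 1; order 10: 3; order 20: 1.
Total: 1 + 3 + 1 + 1 + 3 + 1 = 10.

10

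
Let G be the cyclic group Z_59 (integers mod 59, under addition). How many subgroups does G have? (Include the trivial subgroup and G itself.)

2

A cyclic group of order 59 has exactly one subgroup for each divisor of 59.
Divisors of 59: 1, 59.
So Z_59 has 2 subgroups.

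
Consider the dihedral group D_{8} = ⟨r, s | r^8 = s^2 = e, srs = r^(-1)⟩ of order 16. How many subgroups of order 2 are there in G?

9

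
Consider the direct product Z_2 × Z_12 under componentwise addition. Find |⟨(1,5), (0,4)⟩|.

|⟨(1,5)⟩| = 12 and |⟨(0,4)⟩| = 3, so |H| is a multiple of lcm(12, 3) = 12 and divides |G| = 24.
Closing under the operation: H = {(0,0), (0,2), (0,4), (0,6), (0,8), (0,10), (1,1), (1,3), (1,5), (1,7), (1,9), (1,11)}, so |H| = 12.

12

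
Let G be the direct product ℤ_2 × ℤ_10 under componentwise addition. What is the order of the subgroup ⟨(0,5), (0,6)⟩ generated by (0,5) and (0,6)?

10

|⟨(0,5)⟩| = 2 and |⟨(0,6)⟩| = 5, so |H| is a multiple of lcm(2, 5) = 10 and divides |G| = 20.
Closing under the operation: H = {(0,0), (0,1), (0,2), (0,3), (0,4), (0,5), (0,6), (0,7), (0,8), (0,9)}, so |H| = 10.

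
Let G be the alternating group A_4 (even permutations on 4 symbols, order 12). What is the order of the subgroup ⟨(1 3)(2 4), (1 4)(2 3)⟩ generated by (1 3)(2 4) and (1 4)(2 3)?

4

|⟨(1 3)(2 4)⟩| = 2 and |⟨(1 4)(2 3)⟩| = 2, so |H| is a multiple of lcm(2, 2) = 2 and divides |G| = 12.
Closing under the operation: H = {e, (1 2)(3 4), (1 3)(2 4), (1 4)(2 3)}, so |H| = 4.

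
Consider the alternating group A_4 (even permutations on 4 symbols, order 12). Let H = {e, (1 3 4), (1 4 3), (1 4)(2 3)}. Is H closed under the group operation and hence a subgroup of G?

No

Closure fails: (1 4 3) ∘ (1 4)(2 3) = (1 3 2) ∉ H. So H is not a subgroup.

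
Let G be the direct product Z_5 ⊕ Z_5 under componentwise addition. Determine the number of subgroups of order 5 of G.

6

|G| = 25 and 5 | 25, so subgroups of order 5 are possible by Lagrange.
The subgroups of order 5 are: {(0,0), (0,1), (0,2), (0,3), (0,4)}; {(0,0), (1,0), (2,0), (3,0), (4,0)}; {(0,0), (1,1), (2,2), (3,3), (4,4)}; {(0,0), (1,2), (2,4), (3,1), (4,3)}; … (6 in all).
So G has 6 subgroups of order 5.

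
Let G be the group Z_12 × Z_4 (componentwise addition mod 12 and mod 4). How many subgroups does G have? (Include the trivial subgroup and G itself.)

30

|G| = 48, so by Lagrange every subgroup order divides 48. Divisors: 1, 2, 3, 4, 6, 8, 12, 16, 24, 48.
Subgroups by order — order 1: 1; order 2: 3; order 3: 1; order 4: 7; order 6: 3; order 8: 3; order 12: 7; order 16: 1; order 24: 3; order 48: 1.
Total: 1 + 3 + 1 + 7 + 3 + 3 + 7 + 1 + 3 + 1 = 30.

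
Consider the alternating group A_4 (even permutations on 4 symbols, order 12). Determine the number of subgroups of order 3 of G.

|G| = 12 and 3 | 12, so subgroups of order 3 are possible by Lagrange.
The subgroups of order 3 are: {e, (1 2 3), (1 3 2)}; {e, (1 2 4), (1 4 2)}; {e, (1 3 4), (1 4 3)}; {e, (2 3 4), (2 4 3)}.
So G has 4 subgroups of order 3.

4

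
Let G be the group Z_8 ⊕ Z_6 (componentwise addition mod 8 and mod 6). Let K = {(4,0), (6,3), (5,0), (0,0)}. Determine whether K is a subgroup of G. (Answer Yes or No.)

No

(5,0) ∈ K but its inverse (3,0) ∉ K, so K is not a subgroup.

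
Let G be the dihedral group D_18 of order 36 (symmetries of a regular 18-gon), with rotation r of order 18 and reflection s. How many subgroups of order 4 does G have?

|G| = 36 and 4 | 36, so subgroups of order 4 are possible by Lagrange.
The subgroups of order 4 are: {e, r^9, rs, r^10s}; {e, r^9, r^2s, r^11s}; {e, r^9, r^3s, r^12s}; {e, r^9, r^4s, r^13s}; … (9 in all).
So G has 9 subgroups of order 4.

9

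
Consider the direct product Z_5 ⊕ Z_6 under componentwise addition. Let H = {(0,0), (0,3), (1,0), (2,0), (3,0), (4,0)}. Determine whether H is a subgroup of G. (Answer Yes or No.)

No

Closure fails: (4,0) + (0,3) = (4,3) ∉ H. So H is not a subgroup.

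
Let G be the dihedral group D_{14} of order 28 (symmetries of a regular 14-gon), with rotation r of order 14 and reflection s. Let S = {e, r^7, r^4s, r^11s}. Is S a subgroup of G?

|S| = 4 divides |G| = 28, consistent with Lagrange.
S contains the identity, every element's inverse is in S, and S is closed under ·: it is a subgroup.

Yes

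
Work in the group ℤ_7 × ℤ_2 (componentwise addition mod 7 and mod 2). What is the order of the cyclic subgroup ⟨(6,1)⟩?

The order of (6,1) in Z_7 × Z_2 is lcm(ord(6) in Z_7, ord(1) in Z_2).
ord(6) = 7 and ord(1) = 2, so |⟨(6,1)⟩| = lcm(7, 2) = 14.

14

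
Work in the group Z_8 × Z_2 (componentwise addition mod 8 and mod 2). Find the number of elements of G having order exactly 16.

An element (a,b) has order lcm(ord(a), ord(b)); count pairs with lcm equal to 16.
Enumerating gives 0 such elements.

0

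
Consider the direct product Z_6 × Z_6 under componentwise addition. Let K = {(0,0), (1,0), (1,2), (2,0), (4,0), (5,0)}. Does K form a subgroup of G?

No

(1,2) ∈ K but its inverse (5,4) ∉ K, so K is not a subgroup.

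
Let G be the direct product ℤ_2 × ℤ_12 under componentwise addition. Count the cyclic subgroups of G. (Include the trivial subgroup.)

12

Each element a generates a cyclic subgroup ⟨a⟩; distinct elements may generate the same one (a cyclic group of order d has φ(d) generators).
Cyclic subgroups by order — order 1: 1; order 2: 3; order 3: 1; order 4: 2; order 6: 3; order 12: 2.
Total: 12.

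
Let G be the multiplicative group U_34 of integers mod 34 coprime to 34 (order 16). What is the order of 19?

8

Compute successive powers of 19 mod 34: 19, 21, 25, 33, 15, 13, 9, 1; 19^8 ≡ 1 (mod 34).
So |⟨19⟩| = 8.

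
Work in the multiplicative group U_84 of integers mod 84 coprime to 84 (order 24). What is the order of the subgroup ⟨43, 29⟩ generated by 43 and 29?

|⟨43⟩| = 2 and |⟨29⟩| = 2, so |H| is a multiple of lcm(2, 2) = 2 and divides |G| = 24.
Closing under the operation: H = {1, 29, 43, 71}, so |H| = 4.

4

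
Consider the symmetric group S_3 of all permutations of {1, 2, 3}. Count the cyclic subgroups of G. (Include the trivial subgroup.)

A cyclic subgroup of order d is generated by each of its φ(d) elements of order d, so the cyclic subgroups of order d number (#elements of order d)/φ(d).
Cyclic subgroups by order — order 1: 1; order 2: 3; order 3: 1.
Total: 5.

5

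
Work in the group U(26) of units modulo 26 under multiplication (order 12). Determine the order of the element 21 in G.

4

Compute successive powers of 21 mod 26: 21, 25, 5, 1; 21^4 ≡ 1 (mod 26).
So |⟨21⟩| = 4.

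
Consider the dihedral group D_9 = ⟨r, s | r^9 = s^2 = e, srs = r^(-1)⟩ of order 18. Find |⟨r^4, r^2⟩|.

9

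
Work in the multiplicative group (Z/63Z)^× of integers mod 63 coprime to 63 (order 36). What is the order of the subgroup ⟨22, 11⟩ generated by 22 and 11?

18

|⟨22⟩| = 3 and |⟨11⟩| = 6, so |H| is a multiple of lcm(3, 6) = 6 and divides |G| = 36.
Closing under the operation: H = {1, 2, 4, 8, 11, 16, 22, 23, 25, 29, 32, 37, 43, 44, 46, 50, 53, 58}, so |H| = 18.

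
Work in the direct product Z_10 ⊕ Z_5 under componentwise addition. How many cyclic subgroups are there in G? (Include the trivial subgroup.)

14

Group the elements of G by the cyclic subgroup they generate; each cyclic subgroup of order d accounts for φ(d) elements.
Cyclic subgroups by order — order 1: 1; order 2: 1; order 5: 6; order 10: 6.
Total: 14.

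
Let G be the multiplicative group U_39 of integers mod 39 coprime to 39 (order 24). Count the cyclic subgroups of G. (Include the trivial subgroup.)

Group the elements of G by the cyclic subgroup they generate; each cyclic subgroup of order d accounts for φ(d) elements.
Cyclic subgroups by order — order 1: 1; order 2: 3; order 3: 1; order 4: 2; order 6: 3; order 12: 2.
Total: 12.

12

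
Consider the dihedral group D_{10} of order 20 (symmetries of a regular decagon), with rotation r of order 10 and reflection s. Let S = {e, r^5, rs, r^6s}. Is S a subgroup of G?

|S| = 4 divides |G| = 20, consistent with Lagrange.
S contains the identity, every element's inverse is in S, and S is closed under ·: it is a subgroup.

Yes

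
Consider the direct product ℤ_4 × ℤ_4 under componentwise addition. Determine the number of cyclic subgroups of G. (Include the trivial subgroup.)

10

Each element a generates a cyclic subgroup ⟨a⟩; distinct elements may generate the same one (a cyclic group of order d has φ(d) generators).
Cyclic subgroups by order — order 1: 1; order 2: 3; order 4: 6.
Total: 10.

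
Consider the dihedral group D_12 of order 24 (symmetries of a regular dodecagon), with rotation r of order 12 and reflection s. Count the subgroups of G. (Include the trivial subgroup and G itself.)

|G| = 24, so by Lagrange every subgroup order divides 24. Divisors: 1, 2, 3, 4, 6, 8, 12, 24.
Subgroups by order — order 1: 1; order 2: 13; order 3: 1; order 4: 7; order 6: 5; order 8: 3; order 12: 3; order 24: 1.
Total: 1 + 13 + 1 + 7 + 5 + 3 + 3 + 1 = 34.

34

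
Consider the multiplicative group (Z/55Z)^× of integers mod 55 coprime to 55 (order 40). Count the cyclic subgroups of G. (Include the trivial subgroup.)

12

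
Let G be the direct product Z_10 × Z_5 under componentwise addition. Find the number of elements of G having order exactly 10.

24

An element (a,b) has order lcm(ord(a), ord(b)); count pairs with lcm equal to 10.
Enumerating gives 24 such elements.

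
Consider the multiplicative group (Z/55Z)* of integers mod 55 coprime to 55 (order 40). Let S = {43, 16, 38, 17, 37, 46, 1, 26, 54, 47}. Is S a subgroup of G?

No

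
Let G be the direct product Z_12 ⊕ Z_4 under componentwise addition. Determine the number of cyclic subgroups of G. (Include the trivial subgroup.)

Each element a generates a cyclic subgroup ⟨a⟩; distinct elements may generate the same one (a cyclic group of order d has φ(d) generators).
Cyclic subgroups by order — order 1: 1; order 2: 3; order 3: 1; order 4: 6; order 6: 3; order 12: 6.
Total: 20.

20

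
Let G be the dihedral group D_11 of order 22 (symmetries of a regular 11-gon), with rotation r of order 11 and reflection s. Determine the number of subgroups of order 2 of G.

11

|G| = 22 and 2 | 22, so subgroups of order 2 are possible by Lagrange.
The subgroups of order 2 are: {e, r^10s}; {e, r^2s}; {e, r^3s}; {e, r^4s}; … (11 in all).
So G has 11 subgroups of order 2.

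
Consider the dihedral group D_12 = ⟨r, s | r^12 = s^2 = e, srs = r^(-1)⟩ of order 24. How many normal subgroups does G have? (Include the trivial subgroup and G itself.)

9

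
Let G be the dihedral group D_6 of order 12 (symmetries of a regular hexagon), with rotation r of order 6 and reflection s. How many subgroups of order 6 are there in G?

|G| = 12 and 6 | 12, so subgroups of order 6 are possible by Lagrange.
The subgroups of order 6 are: {e, r, r^2, r^3, r^4, r^5}; {e, r^2, r^4, s, r^2s, r^4s}; {e, r^2, r^4, rs, r^3s, r^5s}.
So G has 3 subgroups of order 6.

3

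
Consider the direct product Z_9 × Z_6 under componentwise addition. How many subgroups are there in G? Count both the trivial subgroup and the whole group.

|G| = 54, so by Lagrange every subgroup order divides 54. Divisors: 1, 2, 3, 6, 9, 18, 27, 54.
Subgroups by order — order 1: 1; order 2: 1; order 3: 4; order 6: 4; order 9: 4; order 18: 4; order 27: 1; order 54: 1.
Total: 1 + 1 + 4 + 4 + 4 + 4 + 1 + 1 = 20.

20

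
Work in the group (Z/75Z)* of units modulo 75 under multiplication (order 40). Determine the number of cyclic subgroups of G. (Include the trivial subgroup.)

Each element a generates a cyclic subgroup ⟨a⟩; distinct elements may generate the same one (a cyclic group of order d has φ(d) generators).
Cyclic subgroups by order — order 1: 1; order 2: 3; order 4: 2; order 5: 1; order 10: 3; order 20: 2.
Total: 12.

12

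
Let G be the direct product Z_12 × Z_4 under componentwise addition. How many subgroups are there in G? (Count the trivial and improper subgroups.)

30

|G| = 48, so by Lagrange every subgroup order divides 48. Divisors: 1, 2, 3, 4, 6, 8, 12, 16, 24, 48.
Subgroups by order — order 1: 1; order 2: 3; order 3: 1; order 4: 7; order 6: 3; order 8: 3; order 12: 7; order 16: 1; order 24: 3; order 48: 1.
Total: 1 + 3 + 1 + 7 + 3 + 3 + 7 + 1 + 3 + 1 = 30.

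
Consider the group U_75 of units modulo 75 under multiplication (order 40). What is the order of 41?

Compute successive powers of 41 mod 75: 41, 31, 71, 61, 26, 16, 56, 46, …; 41^10 ≡ 1 (mod 75).
So |⟨41⟩| = 10.

10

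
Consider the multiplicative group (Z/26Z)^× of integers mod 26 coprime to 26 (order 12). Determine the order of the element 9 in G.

3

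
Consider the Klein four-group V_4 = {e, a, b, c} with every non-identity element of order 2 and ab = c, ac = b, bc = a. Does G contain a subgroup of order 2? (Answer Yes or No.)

Yes

2 | 4. A subgroup of order 2 is {e, a}.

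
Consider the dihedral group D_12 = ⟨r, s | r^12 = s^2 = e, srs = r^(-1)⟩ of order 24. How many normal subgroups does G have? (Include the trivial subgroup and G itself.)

G has 34 subgroups. Checking conjugation-invariance by order — order 1: 1/1 normal; order 2: 1/13 normal; order 3: 1/1 normal; order 4: 1/7 normal; order 6: 1/5 normal; order 8: 0/3 normal; order 12: 3/3 normal; order 24: 1/1 normal.
Total normal subgroups: 9.

9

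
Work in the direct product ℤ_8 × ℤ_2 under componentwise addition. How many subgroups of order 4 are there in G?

|G| = 16 and 4 | 16, so subgroups of order 4 are possible by Lagrange.
The subgroups of order 4 are: {(0,0), (0,1), (4,0), (4,1)}; {(0,0), (2,0), (4,0), (6,0)}; {(0,0), (2,1), (4,0), (6,1)}.
So G has 3 subgroups of order 4.

3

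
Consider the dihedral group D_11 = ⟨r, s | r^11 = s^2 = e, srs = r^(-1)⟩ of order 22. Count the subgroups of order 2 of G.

|G| = 22 and 2 | 22, so subgroups of order 2 are possible by Lagrange.
The subgroups of order 2 are: {e, r^10s}; {e, r^2s}; {e, r^3s}; {e, r^4s}; … (11 in all).
So G has 11 subgroups of order 2.

11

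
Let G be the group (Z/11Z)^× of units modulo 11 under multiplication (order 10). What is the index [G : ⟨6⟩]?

|⟨6⟩| = 10 and |G| = 10.
By Lagrange, [G : H] = |G|/|H| = 10/10 = 1.

1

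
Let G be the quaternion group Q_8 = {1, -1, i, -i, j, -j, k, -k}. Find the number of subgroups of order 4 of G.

|G| = 8 and 4 | 8, so subgroups of order 4 are possible by Lagrange.
The subgroups of order 4 are: {1, -1, i, -i}; {1, -1, j, -j}; {1, -1, k, -k}.
So G has 3 subgroups of order 4.

3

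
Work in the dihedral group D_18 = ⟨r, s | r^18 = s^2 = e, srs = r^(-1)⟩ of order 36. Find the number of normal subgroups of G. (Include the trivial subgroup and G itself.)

G has 45 subgroups. Checking conjugation-invariance by order — order 1: 1/1 normal; order 2: 1/19 normal; order 3: 1/1 normal; order 4: 0/9 normal; order 6: 1/7 normal; order 9: 1/1 normal; order 12: 0/3 normal; order 18: 3/3 normal; order 36: 1/1 normal.
Total normal subgroups: 9.

9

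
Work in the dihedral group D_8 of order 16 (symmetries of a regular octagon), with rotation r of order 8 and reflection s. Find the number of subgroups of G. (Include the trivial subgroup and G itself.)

|G| = 16, so by Lagrange every subgroup order divides 16. Divisors: 1, 2, 4, 8, 16.
Subgroups by order — order 1: 1; order 2: 9; order 4: 5; order 8: 3; order 16: 1.
Total: 1 + 9 + 5 + 3 + 1 = 19.

19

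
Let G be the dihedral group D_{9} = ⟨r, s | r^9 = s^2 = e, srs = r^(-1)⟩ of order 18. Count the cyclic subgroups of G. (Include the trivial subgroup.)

Each element a generates a cyclic subgroup ⟨a⟩; distinct elements may generate the same one (a cyclic group of order d has φ(d) generators).
Cyclic subgroups by order — order 1: 1; order 2: 9; order 3: 1; order 9: 1.
Total: 12.

12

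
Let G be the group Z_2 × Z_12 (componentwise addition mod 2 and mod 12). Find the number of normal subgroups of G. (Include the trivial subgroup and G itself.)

G is abelian, so every subgroup is normal.
G has 16 subgroups in total, hence 16 normal subgroups.

16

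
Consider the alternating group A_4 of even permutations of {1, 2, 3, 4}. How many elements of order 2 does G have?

The elements of order 2 are: (1 2)(3 4), (1 3)(2 4), (1 4)(2 3).
That's 3.

3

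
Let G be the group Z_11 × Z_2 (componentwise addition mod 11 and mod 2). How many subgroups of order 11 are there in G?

1

|G| = 22 and 11 | 22, so subgroups of order 11 are possible by Lagrange.
The subgroups of order 11 are: {(0,0), (1,0), (2,0), (3,0), (4,0), (5,0), (6,0), (7,0), (8,0), (9,0), (10,0)}.
So G has 1 subgroup of order 11.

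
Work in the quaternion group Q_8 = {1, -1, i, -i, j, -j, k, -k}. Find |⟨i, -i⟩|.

4

|⟨i⟩| = 4 and |⟨-i⟩| = 4, so |H| is a multiple of lcm(4, 4) = 4 and divides |G| = 8.
Closing under the operation: H = {1, -1, i, -i}, so |H| = 4.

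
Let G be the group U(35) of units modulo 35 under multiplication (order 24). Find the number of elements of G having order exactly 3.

2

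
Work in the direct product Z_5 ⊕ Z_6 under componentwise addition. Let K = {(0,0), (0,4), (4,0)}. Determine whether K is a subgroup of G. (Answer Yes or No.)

No

(4,0) ∈ K but its inverse (1,0) ∉ K, so K is not a subgroup.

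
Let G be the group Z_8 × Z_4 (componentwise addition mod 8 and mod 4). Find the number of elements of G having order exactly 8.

16

An element (a,b) has order lcm(ord(a), ord(b)); count pairs with lcm equal to 8.
Enumerating gives 16 such elements.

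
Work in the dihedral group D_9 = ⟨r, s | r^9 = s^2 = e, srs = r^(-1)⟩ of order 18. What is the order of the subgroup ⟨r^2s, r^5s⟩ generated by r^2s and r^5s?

6

|⟨r^2s⟩| = 2 and |⟨r^5s⟩| = 2, so |H| is a multiple of lcm(2, 2) = 2 and divides |G| = 18.
Closing under the operation: H = {e, r^3, r^6, r^2s, r^5s, r^8s}, so |H| = 6.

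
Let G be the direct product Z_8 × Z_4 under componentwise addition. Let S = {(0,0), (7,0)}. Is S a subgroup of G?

(7,0) ∈ S but its inverse (1,0) ∉ S, so S is not a subgroup.

No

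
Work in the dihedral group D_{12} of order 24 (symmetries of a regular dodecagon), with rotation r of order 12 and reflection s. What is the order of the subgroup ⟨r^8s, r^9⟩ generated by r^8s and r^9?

8

|⟨r^8s⟩| = 2 and |⟨r^9⟩| = 4, so |H| is a multiple of lcm(2, 4) = 4 and divides |G| = 24.
Closing under the operation: H = {e, r^3, r^6, r^9, r^2s, r^5s, r^8s, r^11s}, so |H| = 8.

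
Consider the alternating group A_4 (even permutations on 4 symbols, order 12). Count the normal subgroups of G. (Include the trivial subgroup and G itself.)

G has 10 subgroups. Checking conjugation-invariance by order — order 1: 1/1 normal; order 2: 0/3 normal; order 3: 0/4 normal; order 4: 1/1 normal; order 12: 1/1 normal.
Total normal subgroups: 3.

3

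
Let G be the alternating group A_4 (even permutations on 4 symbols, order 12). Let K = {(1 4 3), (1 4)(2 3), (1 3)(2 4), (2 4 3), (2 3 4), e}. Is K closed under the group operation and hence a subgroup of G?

No

(1 4 3) ∈ K but its inverse (1 3 4) ∉ K, so K is not a subgroup.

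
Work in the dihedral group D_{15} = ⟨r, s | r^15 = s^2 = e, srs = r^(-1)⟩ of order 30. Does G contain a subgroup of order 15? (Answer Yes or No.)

Yes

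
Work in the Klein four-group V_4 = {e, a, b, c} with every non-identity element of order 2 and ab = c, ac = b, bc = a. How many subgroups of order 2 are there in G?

|G| = 4 and 2 | 4, so subgroups of order 2 are possible by Lagrange.
The subgroups of order 2 are: {e, a}; {e, b}; {e, c}.
So G has 3 subgroups of order 2.

3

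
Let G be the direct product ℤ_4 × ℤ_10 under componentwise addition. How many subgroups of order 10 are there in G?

3

|G| = 40 and 10 | 40, so subgroups of order 10 are possible by Lagrange.
The subgroups of order 10 are: {(0,0), (0,1), (0,2), (0,3), (0,4), (0,5), (0,6), (0,7), (0,8), (0,9)}; {(0,0), (0,2), (0,4), (0,6), (0,8), (2,0), (2,2), (2,4), (2,6), (2,8)}; {(0,0), (0,2), (0,4), (0,6), (0,8), (2,1), (2,3), (2,5), (2,7), (2,9)}.
So G has 3 subgroups of order 10.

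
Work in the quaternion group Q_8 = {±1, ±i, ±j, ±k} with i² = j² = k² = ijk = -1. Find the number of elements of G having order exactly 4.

The elements of order 4 are: i, -i, j, -j, k, -k.
That's 6.

6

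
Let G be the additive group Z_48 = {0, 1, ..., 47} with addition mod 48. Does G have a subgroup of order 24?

Yes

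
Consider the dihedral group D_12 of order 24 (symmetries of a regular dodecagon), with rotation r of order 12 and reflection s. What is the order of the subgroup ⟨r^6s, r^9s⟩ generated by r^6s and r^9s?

8

|⟨r^6s⟩| = 2 and |⟨r^9s⟩| = 2, so |H| is a multiple of lcm(2, 2) = 2 and divides |G| = 24.
Closing under the operation: H = {e, r^3, r^6, r^9, s, r^3s, r^6s, r^9s}, so |H| = 8.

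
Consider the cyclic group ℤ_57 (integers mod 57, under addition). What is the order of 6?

19

In ℤ_57, the order of an element a is n/gcd(a, n).
gcd(6, 57) = 3, so |⟨6⟩| = 57/3 = 19.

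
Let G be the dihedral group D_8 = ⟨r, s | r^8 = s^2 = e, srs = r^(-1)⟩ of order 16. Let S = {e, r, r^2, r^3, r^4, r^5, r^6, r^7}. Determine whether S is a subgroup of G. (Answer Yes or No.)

|S| = 8 divides |G| = 16, consistent with Lagrange.
S contains the identity, every element's inverse is in S, and S is closed under ·: it is a subgroup.
In fact S = ⟨r^7⟩.

Yes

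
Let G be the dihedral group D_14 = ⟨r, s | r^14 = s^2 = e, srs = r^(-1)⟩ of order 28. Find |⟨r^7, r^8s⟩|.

4

|⟨r^7⟩| = 2 and |⟨r^8s⟩| = 2, so |H| is a multiple of lcm(2, 2) = 2 and divides |G| = 28.
Closing under the operation: H = {e, r^7, rs, r^8s}, so |H| = 4.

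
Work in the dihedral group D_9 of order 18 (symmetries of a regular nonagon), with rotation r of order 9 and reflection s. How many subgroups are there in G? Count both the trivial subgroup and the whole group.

|G| = 18, so by Lagrange every subgroup order divides 18. Divisors: 1, 2, 3, 6, 9, 18.
Subgroups by order — order 1: 1; order 2: 9; order 3: 1; order 6: 3; order 9: 1; order 18: 1.
Total: 1 + 9 + 1 + 3 + 1 + 1 = 16.

16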